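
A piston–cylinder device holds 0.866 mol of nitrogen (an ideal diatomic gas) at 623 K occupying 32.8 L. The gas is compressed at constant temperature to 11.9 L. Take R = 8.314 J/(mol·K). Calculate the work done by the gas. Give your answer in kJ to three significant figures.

W ≈ -4.55 kJ

Isothermal: W = nRT ln(V₂/V₁).
W = (0.866)(8.314)(623) × ln(11.9/32.8)
  = 4486 × -1.014
W_by_gas = -4548 J.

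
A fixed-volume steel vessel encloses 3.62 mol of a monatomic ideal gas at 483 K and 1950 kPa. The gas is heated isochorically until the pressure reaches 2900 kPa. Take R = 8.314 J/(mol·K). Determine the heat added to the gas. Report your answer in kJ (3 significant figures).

Constant volume ⇒ W = 0, so Q = ΔU = nCᵥΔT with Cᵥ = 3R/2 = 12.47 J/(mol·K).
At constant V, T₂/T₁ = P₂/P₁ ⇒ ΔT = T₁(P₂/P₁ − 1) = 483·(2900/1950 − 1) = 235.3 K.
ΔU = (3.62)(12.47)(235.3) = 10623 J.

Q ≈ 10.6 kJ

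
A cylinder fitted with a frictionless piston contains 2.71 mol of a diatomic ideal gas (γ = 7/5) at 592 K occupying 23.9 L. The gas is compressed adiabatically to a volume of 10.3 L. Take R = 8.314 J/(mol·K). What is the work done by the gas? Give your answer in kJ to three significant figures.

W ≈ -13.3 kJ

Adiabatic: TV^(γ−1) = const with γ = 7/5.
T₂ = T₁ (V₁/V₂)^(γ−1) = 592 × (23.9/10.3)^0.4 = 592 × 1.4 = 829 K.
W_by = nCᵥ(T₁ − T₂) = (2.71)(20.79)(592 − 829) = -13349 J.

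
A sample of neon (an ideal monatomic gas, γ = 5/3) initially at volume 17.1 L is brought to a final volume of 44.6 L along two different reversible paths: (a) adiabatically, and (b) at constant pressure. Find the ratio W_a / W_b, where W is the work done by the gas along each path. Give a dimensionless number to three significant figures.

W_a / W_b ≈ 0.440

Path (a) adiabatic: W = P₁V₁(1 − (V₁/V₂)^(γ−1))/(γ−1) → W_a/(P₁V₁) = 0.7084.
Path (b) isobaric: W = P₁(V₂ − V₁) → W_b/(P₁V₁) = 1.608.
W_a / W_b = 0.7084 / 1.608 = 0.4405.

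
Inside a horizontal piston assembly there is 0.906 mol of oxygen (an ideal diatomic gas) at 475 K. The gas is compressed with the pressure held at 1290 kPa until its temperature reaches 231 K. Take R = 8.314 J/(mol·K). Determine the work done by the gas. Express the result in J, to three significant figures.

W ≈ -1840 J

Isobaric: W = P ΔV = nR ΔT.
W = (0.906)(8.314)(231 − 475) = -1838 J.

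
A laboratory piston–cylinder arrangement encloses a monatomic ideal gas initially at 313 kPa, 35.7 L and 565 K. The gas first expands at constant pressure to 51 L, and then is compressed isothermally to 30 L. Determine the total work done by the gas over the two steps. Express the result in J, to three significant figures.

Step 1 (isobaric): W = PΔV = (313 kPa)(51 − 35.7 L) = 4789 J.
After step 1: P = 313 kPa, V = 51 L, T = 807.1 K.
Step 2 (isothermal): W = P₁V₁ ln(V₂/V₁) = (15963) ln(30/51) = -8470 J.
W_total = 4789 − 8470 = -3682 J.

W_total ≈ -3680 J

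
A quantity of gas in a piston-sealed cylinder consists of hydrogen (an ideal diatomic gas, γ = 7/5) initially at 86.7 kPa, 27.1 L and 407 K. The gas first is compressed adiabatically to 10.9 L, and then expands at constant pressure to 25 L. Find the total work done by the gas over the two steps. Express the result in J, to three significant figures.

W_total ≈ 1790 J

Step 1 (adiabatic): W = (P₁V₁ − P₂V₂)/(γ−1) = (2350 − 3382)/0.4 = -2582 J.
After step 1: P = 310.3 kPa, V = 10.9 L, T = 585.9 K.
Step 2 (isobaric): W = PΔV = (310.3 kPa)(25 − 10.9 L) = 4375 J.
W_total = -2582 + 4375 = 1794 J.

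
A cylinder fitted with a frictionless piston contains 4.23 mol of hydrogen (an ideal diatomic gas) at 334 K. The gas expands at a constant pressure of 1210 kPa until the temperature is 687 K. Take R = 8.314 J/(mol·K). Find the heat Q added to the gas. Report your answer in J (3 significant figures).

Q ≈ 43500 J

Isobaric: W = nRΔT = (4.23)(8.314)(353) = 12414 J.
ΔU = nCᵥΔT with Cᵥ = 5R/2: ΔU = (4.23)(20.79)(353) = 31036 J.
Q = ΔU + W = 31036 + 12414 = 43450 J.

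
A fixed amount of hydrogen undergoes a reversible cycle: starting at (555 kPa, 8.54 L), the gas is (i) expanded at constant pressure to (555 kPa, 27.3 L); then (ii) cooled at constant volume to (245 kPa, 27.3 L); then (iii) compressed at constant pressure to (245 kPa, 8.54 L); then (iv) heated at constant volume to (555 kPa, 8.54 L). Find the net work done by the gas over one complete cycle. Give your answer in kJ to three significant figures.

W_net ≈ 5.82 kJ

Constant-volume legs do no work.
W(i) = (555)(27.3 − 8.54) = 10412 J; W(iii) = (245)(8.54 − 27.3) = -4596 J.
W_net = 10412 − 4596 = 5816 J (the clockwise enclosed area).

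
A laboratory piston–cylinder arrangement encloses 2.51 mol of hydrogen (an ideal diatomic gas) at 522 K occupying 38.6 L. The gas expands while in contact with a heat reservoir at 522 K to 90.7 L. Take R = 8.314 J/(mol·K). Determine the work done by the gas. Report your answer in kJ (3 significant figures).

Isothermal: W = nRT ln(V₂/V₁).
W = (2.51)(8.314)(522) × ln(90.7/38.6)
  = 10893 × 0.8543
W_by_gas = 9306 J.

W ≈ 9.31 kJ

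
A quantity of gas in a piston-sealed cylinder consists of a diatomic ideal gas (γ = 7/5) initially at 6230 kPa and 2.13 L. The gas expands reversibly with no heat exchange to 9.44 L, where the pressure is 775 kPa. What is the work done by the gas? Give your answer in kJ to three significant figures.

W ≈ 14.9 kJ

Adiabatic: W = (P₁V₁ − P₂V₂)/(γ − 1) with γ = 7/5.
P₁V₁ = 13270 J, P₂V₂ = 7316 J.
W = (13270 − 7316) / 0.4 = 14885 J.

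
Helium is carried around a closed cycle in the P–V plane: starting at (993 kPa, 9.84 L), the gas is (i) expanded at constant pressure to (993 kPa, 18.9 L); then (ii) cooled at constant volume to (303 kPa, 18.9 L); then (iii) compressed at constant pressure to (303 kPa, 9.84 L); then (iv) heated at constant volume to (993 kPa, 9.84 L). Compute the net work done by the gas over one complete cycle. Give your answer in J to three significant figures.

W_net ≈ 6250 J

Constant-volume legs do no work.
W(i) = (993)(18.9 − 9.84) = 8997 J; W(iii) = (303)(9.84 − 18.9) = -2745 J.
W_net = 8997 − 2745 = 6251 J (the clockwise enclosed area).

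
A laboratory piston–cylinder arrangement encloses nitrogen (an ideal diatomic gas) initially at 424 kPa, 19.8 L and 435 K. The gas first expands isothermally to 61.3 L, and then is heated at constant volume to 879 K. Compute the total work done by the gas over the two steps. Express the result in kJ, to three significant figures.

Step 1 (isothermal): W = P₁V₁ ln(V₂/V₁) = (8395) ln(61.3/19.8) = 9487 J.
Step 2 (isochoric): W = 0 (constant volume).
W_total = 9487 + 0 = 9487 J.

W_total ≈ 9.49 kJ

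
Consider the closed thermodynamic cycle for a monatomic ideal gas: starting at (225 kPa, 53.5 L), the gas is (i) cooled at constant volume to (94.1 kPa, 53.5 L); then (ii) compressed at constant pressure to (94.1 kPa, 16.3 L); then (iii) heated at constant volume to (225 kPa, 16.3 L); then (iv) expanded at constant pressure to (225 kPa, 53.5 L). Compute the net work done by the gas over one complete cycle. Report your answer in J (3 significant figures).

Constant-volume legs do no work.
W(ii) = (94.1)(16.3 − 53.5) = -3501 J; W(iv) = (225)(53.5 − 16.3) = 8370 J.
W_net = -3501 + 8370 = 4869 J (the clockwise enclosed area).

W_net ≈ 4870 J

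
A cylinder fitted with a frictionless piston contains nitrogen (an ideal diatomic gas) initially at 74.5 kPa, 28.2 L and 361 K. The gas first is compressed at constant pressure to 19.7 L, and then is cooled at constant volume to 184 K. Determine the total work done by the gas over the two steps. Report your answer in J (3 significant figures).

Step 1 (isobaric): W = PΔV = (74.5 kPa)(19.7 − 28.2 L) = -633.2 J.
Step 2 (isochoric): W = 0 (constant volume).
W_total = -633.2 + 0 = -633.2 J.

W_total ≈ -633 J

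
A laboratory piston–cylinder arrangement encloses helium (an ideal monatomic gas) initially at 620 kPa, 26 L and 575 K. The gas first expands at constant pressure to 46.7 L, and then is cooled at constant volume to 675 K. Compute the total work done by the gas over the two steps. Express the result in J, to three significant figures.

W_total ≈ 12800 J

Step 1 (isobaric): W = PΔV = (620 kPa)(46.7 − 26 L) = 12834 J.
Step 2 (isochoric): W = 0 (constant volume).
W_total = 12834 + 0 = 12834 J.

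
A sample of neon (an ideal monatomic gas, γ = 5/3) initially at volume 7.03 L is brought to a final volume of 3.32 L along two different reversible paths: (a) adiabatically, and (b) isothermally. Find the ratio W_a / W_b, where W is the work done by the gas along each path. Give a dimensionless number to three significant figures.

Path (a) adiabatic: W = P₁V₁(1 − (V₁/V₂)^(γ−1))/(γ−1) → W_a/(P₁V₁) = -0.9734.
Path (b) isothermal: W = P₁V₁ ln(V₂/V₁) → W_b/(P₁V₁) = -0.7502.
W_a / W_b = -0.9734 / -0.7502 = 1.298.

W_a / W_b ≈ 1.30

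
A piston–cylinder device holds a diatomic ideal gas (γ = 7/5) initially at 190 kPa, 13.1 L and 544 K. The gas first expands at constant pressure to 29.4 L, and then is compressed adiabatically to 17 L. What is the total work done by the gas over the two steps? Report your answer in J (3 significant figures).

Step 1 (isobaric): W = PΔV = (190 kPa)(29.4 − 13.1 L) = 3097 J.
After step 1: P = 190 kPa, V = 29.4 L, T = 1221 K.
Step 2 (adiabatic): W = (P₁V₁ − P₂V₂)/(γ−1) = (5586 − 6954)/0.4 = -3421 J.
W_total = 3097 − 3421 = -324 J.

W_total ≈ -324 J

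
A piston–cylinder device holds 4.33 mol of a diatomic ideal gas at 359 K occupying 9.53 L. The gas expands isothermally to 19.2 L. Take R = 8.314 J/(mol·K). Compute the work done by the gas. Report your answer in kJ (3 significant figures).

W ≈ 9.05 kJ

Isothermal: W = nRT ln(V₂/V₁).
W = (4.33)(8.314)(359) × ln(19.2/9.53)
  = 12924 × 0.7005
W_by_gas = 9053 J.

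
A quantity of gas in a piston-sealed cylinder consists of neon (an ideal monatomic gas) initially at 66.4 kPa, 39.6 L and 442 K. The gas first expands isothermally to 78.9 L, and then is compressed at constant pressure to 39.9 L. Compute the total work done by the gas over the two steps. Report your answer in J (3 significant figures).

W_total ≈ 513 J

Step 1 (isothermal): W = P₁V₁ ln(V₂/V₁) = (2629) ln(78.9/39.6) = 1813 J.
After step 1: P = 33.33 kPa, V = 78.9 L, T = 442 K.
Step 2 (isobaric): W = PΔV = (33.33 kPa)(39.9 − 78.9 L) = -1300 J.
W_total = 1813 − 1300 = 512.9 J.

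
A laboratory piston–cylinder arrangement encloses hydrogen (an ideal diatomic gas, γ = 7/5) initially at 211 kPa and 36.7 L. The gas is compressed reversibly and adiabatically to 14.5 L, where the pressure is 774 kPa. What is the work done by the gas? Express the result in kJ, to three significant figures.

Adiabatic: W = (P₁V₁ − P₂V₂)/(γ − 1) with γ = 7/5.
P₁V₁ = 7744 J, P₂V₂ = 11223 J.
W = (7744 − 11223) / 0.4 = -8698 J.

W ≈ -8.70 kJ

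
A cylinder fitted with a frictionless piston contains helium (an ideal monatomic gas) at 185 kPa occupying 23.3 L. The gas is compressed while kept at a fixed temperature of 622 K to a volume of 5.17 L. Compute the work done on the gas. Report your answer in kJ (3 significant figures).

Isothermal: W = nRT ln(V₂/V₁) = P₁V₁ ln(V₂/V₁).
P₁V₁ = (185 kPa)(23.3 L) = 4310 J.
W = 4310 × ln(5.17/23.3) = 4310 × -1.506
W_by_gas = -6490 J; work on gas = −W_by = 6490 J.

W ≈ 6.49 kJ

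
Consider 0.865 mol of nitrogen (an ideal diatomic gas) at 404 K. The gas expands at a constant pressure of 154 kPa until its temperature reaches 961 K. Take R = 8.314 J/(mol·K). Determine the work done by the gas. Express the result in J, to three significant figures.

Isobaric: W = P ΔV = nR ΔT.
W = (0.865)(8.314)(961 − 404) = 4006 J.

W ≈ 4010 J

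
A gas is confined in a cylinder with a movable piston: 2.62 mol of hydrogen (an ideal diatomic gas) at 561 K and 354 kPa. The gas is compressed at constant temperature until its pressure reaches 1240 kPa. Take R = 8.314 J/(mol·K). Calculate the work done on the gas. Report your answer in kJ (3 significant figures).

Isothermal process: W = nRT ln(V₂/V₁) = nRT ln(P₁/P₂).
W = (2.62)(8.314)(561) × ln(354/1240)
  = 12220 × ln(0.2855) = 12220 × -1.254
W_by_gas = -15319 J; work on gas = −W_by = 15319 J.

W ≈ 15.3 kJ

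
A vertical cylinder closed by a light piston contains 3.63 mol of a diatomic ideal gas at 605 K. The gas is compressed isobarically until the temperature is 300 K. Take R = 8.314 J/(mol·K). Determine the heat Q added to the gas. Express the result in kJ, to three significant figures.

Q ≈ -32.2 kJ

Isobaric: W = nRΔT = (3.63)(8.314)(-305) = -9205 J.
ΔU = nCᵥΔT with Cᵥ = 5R/2: ΔU = (3.63)(20.79)(-305) = -23012 J.
Q = ΔU + W = -23012 − 9205 = -32217 J.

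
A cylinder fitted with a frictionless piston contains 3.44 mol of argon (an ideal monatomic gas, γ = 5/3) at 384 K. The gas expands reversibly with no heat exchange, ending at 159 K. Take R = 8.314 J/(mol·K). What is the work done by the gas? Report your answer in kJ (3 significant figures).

W ≈ 9.65 kJ

Adiabatic ⇒ Q = 0, so W_by = −ΔU = nCᵥ(T₁ − T₂).
Cᵥ = 3R/2 = 12.47 J/(mol·K).
W = (3.44)(12.47)(384 − 159) = 9653 J.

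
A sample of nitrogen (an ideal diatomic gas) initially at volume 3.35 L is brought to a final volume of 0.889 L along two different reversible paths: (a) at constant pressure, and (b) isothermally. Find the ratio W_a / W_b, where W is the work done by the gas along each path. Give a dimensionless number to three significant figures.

Path (a) isobaric: W = P₁(V₂ − V₁) → W_a/(P₁V₁) = -0.7346.
Path (b) isothermal: W = P₁V₁ ln(V₂/V₁) → W_b/(P₁V₁) = -1.327.
W_a / W_b = -0.7346 / -1.327 = 0.5538.

W_a / W_b ≈ 0.554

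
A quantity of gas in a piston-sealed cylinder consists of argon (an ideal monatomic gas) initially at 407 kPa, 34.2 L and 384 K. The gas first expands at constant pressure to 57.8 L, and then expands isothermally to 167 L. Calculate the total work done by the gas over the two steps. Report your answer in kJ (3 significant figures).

Step 1 (isobaric): W = PΔV = (407 kPa)(57.8 − 34.2 L) = 9605 J.
After step 1: P = 407 kPa, V = 57.8 L, T = 649 K.
Step 2 (isothermal): W = P₁V₁ ln(V₂/V₁) = (23525) ln(167/57.8) = 24960 J.
W_total = 9605 + 24960 = 34565 J.

W_total ≈ 34.6 kJ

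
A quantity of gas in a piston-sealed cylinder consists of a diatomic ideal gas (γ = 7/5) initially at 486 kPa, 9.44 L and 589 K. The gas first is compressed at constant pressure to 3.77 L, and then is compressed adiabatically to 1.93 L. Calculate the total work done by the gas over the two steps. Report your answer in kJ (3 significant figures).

Step 1 (isobaric): W = PΔV = (486 kPa)(3.77 − 9.44 L) = -2756 J.
After step 1: P = 486 kPa, V = 3.77 L, T = 235.2 K.
Step 2 (adiabatic): W = (P₁V₁ − P₂V₂)/(γ−1) = (1832 − 2395)/0.4 = -1407 J.
W_total = -2756 − 1407 = -4162 J.

W_total ≈ -4.16 kJ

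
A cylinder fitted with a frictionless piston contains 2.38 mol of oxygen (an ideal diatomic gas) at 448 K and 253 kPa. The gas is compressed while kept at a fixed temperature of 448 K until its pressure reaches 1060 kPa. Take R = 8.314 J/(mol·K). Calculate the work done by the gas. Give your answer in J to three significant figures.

W ≈ -12700 J

Isothermal process: W = nRT ln(V₂/V₁) = nRT ln(P₁/P₂).
W = (2.38)(8.314)(448) × ln(253/1060)
  = 8865 × ln(0.2387) = 8865 × -1.433
W_by_gas = -12700 J.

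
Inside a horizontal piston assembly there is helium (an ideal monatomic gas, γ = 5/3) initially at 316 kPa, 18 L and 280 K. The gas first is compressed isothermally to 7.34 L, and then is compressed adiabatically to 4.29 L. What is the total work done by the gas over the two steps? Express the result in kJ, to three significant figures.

Step 1 (isothermal): W = P₁V₁ ln(V₂/V₁) = (5688) ln(7.34/18) = -5102 J.
After step 1: P = 774.9 kPa, V = 7.34 L, T = 280 K.
Step 2 (adiabatic): W = (P₁V₁ − P₂V₂)/(γ−1) = (5688 − 8137)/0.667 = -3673 J.
W_total = -5102 − 3673 = -8775 J.

W_total ≈ -8.78 kJ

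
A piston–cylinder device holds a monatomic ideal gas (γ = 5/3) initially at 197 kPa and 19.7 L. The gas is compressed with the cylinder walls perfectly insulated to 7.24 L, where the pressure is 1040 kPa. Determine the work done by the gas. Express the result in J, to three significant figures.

Adiabatic: W = (P₁V₁ − P₂V₂)/(γ − 1) with γ = 5/3.
P₁V₁ = 3881 J, P₂V₂ = 7530 J.
W = (3881 − 7530) / 0.6667 = -5473 J.

W ≈ -5470 J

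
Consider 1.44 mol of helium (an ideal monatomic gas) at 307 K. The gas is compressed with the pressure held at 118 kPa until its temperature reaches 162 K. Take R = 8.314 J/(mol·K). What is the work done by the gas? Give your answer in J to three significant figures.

W ≈ -1740 J

Isobaric: W = P ΔV = nR ΔT.
W = (1.44)(8.314)(162 − 307) = -1736 J.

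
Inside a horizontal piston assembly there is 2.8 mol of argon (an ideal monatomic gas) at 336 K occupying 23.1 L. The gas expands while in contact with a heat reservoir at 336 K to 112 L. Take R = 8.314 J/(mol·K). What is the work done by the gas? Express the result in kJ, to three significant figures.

Isothermal: W = nRT ln(V₂/V₁).
W = (2.8)(8.314)(336) × ln(112/23.1)
  = 7822 × 1.579
W_by_gas = 12348 J.

W ≈ 12.3 kJ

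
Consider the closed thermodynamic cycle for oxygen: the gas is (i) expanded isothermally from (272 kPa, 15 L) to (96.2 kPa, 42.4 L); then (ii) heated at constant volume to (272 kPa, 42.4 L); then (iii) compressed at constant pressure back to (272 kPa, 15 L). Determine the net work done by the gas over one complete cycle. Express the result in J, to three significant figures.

W_net ≈ -3210 J

Leg (i): W = PᵢVᵢ ln(V_f/Vᵢ) = (4080) ln(42.4/15) = 4240 J.
Leg (ii): W = 0.
Leg (iii): W = PΔV = (272)(15 − 42.4) = -7453 J.
W_net = 4240 − 7453 = -3213 J.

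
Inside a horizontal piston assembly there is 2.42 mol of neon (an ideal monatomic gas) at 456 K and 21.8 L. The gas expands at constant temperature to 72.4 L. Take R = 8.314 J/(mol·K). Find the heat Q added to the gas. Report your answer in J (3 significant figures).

Isothermal ⇒ ΔU = 0, so Q = W = nRT ln(V₂/V₁).
Q = (2.42)(8.314)(456) ln(72.4/21.8) = 9175 × 1.2 = 11012 J.

Q ≈ 11000 J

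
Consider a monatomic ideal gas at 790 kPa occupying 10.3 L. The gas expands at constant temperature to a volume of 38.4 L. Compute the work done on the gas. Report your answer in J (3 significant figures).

Isothermal: W = nRT ln(V₂/V₁) = P₁V₁ ln(V₂/V₁).
P₁V₁ = (790 kPa)(10.3 L) = 8137 J.
W = 8137 × ln(38.4/10.3) = 8137 × 1.316
W_by_gas = 10708 J; work on gas = −W_by = -10708 J.

W ≈ -10700 J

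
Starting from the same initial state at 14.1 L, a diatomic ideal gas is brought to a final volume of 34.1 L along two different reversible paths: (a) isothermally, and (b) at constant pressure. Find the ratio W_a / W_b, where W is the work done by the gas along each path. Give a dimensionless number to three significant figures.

W_a / W_b ≈ 0.623

Path (a) isothermal: W = P₁V₁ ln(V₂/V₁) → W_a/(P₁V₁) = 0.8831.
Path (b) isobaric: W = P₁(V₂ − V₁) → W_b/(P₁V₁) = 1.418.
W_a / W_b = 0.8831 / 1.418 = 0.6226.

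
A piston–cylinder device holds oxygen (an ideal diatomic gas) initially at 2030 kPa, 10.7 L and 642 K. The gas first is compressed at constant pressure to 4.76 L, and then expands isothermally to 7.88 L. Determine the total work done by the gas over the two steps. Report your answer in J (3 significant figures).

Step 1 (isobaric): W = PΔV = (2030 kPa)(4.76 − 10.7 L) = -12058 J.
After step 1: P = 2030 kPa, V = 4.76 L, T = 285.6 K.
Step 2 (isothermal): W = P₁V₁ ln(V₂/V₁) = (9663) ln(7.88/4.76) = 4871 J.
W_total = -12058 + 4871 = -7187 J.

W_total ≈ -7190 J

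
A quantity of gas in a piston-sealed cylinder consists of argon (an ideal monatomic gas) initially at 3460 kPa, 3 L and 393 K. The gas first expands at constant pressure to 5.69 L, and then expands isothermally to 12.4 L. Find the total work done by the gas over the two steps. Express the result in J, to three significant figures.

W_total ≈ 24600 J

Step 1 (isobaric): W = PΔV = (3460 kPa)(5.69 − 3 L) = 9307 J.
After step 1: P = 3460 kPa, V = 5.69 L, T = 745.4 K.
Step 2 (isothermal): W = P₁V₁ ln(V₂/V₁) = (19687) ln(12.4/5.69) = 15336 J.
W_total = 9307 + 15336 = 24644 J.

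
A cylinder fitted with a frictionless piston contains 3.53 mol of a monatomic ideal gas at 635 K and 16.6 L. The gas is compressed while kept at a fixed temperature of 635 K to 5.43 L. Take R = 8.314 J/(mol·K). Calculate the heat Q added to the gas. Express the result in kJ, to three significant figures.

Q ≈ -20.8 kJ

Isothermal ⇒ ΔU = 0, so Q = W = nRT ln(V₂/V₁).
Q = (3.53)(8.314)(635) ln(5.43/16.6) = 18636 × -1.117 = -20825 J.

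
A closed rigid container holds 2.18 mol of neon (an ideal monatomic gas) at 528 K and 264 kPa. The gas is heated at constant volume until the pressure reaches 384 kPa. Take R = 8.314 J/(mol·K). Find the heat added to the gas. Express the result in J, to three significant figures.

Constant volume ⇒ W = 0, so Q = ΔU = nCᵥΔT with Cᵥ = 3R/2 = 12.47 J/(mol·K).
At constant V, T₂/T₁ = P₂/P₁ ⇒ ΔT = T₁(P₂/P₁ − 1) = 528·(384/264 − 1) = 240 K.
ΔU = (2.18)(12.47)(240) = 6525 J.

Q ≈ 6520 J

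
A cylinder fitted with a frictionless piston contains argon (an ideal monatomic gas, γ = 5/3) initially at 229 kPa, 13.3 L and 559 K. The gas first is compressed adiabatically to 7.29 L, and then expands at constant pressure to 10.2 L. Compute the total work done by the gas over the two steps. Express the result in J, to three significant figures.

Step 1 (adiabatic): W = (P₁V₁ − P₂V₂)/(γ−1) = (3046 − 4547)/0.667 = -2253 J.
After step 1: P = 623.8 kPa, V = 7.29 L, T = 834.6 K.
Step 2 (isobaric): W = PΔV = (623.8 kPa)(10.2 − 7.29 L) = 1815 J.
W_total = -2253 + 1815 = -437.4 J.

W_total ≈ -437 J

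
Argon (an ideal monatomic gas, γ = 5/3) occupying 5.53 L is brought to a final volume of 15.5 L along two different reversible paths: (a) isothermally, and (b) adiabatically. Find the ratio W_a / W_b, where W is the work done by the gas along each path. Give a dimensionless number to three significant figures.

W_a / W_b ≈ 1.38

Path (a) isothermal: W = P₁V₁ ln(V₂/V₁) → W_a/(P₁V₁) = 1.031.
Path (b) adiabatic: W = P₁V₁(1 − (V₁/V₂)^(γ−1))/(γ−1) → W_b/(P₁V₁) = 0.7455.
W_a / W_b = 1.031 / 0.7455 = 1.383.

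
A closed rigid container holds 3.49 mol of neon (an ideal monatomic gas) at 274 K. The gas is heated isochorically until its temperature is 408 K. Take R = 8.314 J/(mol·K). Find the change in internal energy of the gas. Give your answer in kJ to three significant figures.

Constant volume ⇒ W = 0, so Q = ΔU = nCᵥΔT with Cᵥ = 3R/2 = 12.47 J/(mol·K).
ΔU = (3.49)(12.47)(408 − 274) = 5832 J.

ΔU ≈ 5.83 kJ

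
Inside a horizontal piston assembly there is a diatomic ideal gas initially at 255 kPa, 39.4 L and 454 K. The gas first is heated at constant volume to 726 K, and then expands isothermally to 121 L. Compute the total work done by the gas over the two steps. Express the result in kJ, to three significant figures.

W_total ≈ 18.0 kJ

Step 1 (isochoric): W = 0 (constant volume).
After step 1: P = 407.8 kPa (V unchanged).
Step 2 (isothermal): W = P₁V₁ ln(V₂/V₁) = (16066) ln(121/39.4) = 18027 J.
W_total = 0 + 18027 = 18027 J.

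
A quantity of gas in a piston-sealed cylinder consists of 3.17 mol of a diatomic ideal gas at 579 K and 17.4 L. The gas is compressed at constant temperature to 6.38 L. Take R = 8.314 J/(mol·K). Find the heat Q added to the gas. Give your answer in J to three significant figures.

Q ≈ -15300 J

Isothermal ⇒ ΔU = 0, so Q = W = nRT ln(V₂/V₁).
Q = (3.17)(8.314)(579) ln(6.38/17.4) = 15260 × -1.003 = -15310 J.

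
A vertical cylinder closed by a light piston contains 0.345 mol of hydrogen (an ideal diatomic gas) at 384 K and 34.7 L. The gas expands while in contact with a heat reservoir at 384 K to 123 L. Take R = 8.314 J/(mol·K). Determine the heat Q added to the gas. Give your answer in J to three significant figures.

Q ≈ 1390 J

Isothermal ⇒ ΔU = 0, so Q = W = nRT ln(V₂/V₁).
Q = (0.345)(8.314)(384) ln(123/34.7) = 1101 × 1.265 = 1394 J.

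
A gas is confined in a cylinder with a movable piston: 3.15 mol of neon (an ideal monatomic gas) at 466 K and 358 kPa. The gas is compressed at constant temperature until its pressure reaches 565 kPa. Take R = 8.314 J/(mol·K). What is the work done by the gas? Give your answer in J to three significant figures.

Isothermal process: W = nRT ln(V₂/V₁) = nRT ln(P₁/P₂).
W = (3.15)(8.314)(466) × ln(358/565)
  = 12204 × ln(0.6336) = 12204 × -0.4563
W_by_gas = -5569 J.

W ≈ -5570 J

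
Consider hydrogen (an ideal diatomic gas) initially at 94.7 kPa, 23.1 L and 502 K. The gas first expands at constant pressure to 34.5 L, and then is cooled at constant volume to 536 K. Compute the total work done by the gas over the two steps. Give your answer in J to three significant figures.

W_total ≈ 1080 J

Step 1 (isobaric): W = PΔV = (94.7 kPa)(34.5 − 23.1 L) = 1080 J.
Step 2 (isochoric): W = 0 (constant volume).
W_total = 1080 + 0 = 1080 J.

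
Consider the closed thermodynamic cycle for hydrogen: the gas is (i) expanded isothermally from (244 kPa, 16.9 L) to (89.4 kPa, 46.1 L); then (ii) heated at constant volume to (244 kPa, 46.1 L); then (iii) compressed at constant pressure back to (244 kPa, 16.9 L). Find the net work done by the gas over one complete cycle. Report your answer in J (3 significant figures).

W_net ≈ -2990 J

Leg (i): W = PᵢVᵢ ln(V_f/Vᵢ) = (4124) ln(46.1/16.9) = 4138 J.
Leg (ii): W = 0.
Leg (iii): W = PΔV = (244)(16.9 − 46.1) = -7125 J.
W_net = 4138 − 7125 = -2987 J.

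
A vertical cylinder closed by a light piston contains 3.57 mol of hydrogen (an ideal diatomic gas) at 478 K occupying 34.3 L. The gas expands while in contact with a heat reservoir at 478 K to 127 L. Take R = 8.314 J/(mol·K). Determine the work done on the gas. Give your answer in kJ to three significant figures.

Isothermal: W = nRT ln(V₂/V₁).
W = (3.57)(8.314)(478) × ln(127/34.3)
  = 14188 × 1.309
W_by_gas = 18572 J; work on gas = −W_by = -18572 J.

W ≈ -18.6 kJ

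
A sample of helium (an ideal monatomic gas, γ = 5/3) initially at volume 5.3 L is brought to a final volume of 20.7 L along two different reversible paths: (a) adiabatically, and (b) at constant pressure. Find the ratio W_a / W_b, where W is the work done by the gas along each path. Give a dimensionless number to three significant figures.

Path (a) adiabatic: W = P₁V₁(1 − (V₁/V₂)^(γ−1))/(γ−1) → W_a/(P₁V₁) = 0.8952.
Path (b) isobaric: W = P₁(V₂ − V₁) → W_b/(P₁V₁) = 2.906.
W_a / W_b = 0.8952 / 2.906 = 0.3081.

W_a / W_b ≈ 0.308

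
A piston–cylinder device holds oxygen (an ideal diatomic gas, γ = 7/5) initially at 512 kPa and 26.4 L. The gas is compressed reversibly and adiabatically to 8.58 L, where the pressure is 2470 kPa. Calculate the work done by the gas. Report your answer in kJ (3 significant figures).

Adiabatic: W = (P₁V₁ − P₂V₂)/(γ − 1) with γ = 7/5.
P₁V₁ = 13517 J, P₂V₂ = 21193 J.
W = (13517 − 21193) / 0.4 = -19190 J.

W ≈ -19.2 kJ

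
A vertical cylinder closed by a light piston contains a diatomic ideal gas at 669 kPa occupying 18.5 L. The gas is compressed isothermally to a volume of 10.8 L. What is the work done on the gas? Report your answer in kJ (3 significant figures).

W ≈ 6.66 kJ

Isothermal: W = nRT ln(V₂/V₁) = P₁V₁ ln(V₂/V₁).
P₁V₁ = (669 kPa)(18.5 L) = 12376 J.
W = 12376 × ln(10.8/18.5) = 12376 × -0.5382
W_by_gas = -6661 J; work on gas = −W_by = 6661 J.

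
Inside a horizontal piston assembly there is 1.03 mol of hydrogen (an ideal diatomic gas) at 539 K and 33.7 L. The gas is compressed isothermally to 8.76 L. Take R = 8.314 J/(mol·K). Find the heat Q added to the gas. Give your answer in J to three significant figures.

Isothermal ⇒ ΔU = 0, so Q = W = nRT ln(V₂/V₁).
Q = (1.03)(8.314)(539) ln(8.76/33.7) = 4616 × -1.347 = -6219 J.

Q ≈ -6220 J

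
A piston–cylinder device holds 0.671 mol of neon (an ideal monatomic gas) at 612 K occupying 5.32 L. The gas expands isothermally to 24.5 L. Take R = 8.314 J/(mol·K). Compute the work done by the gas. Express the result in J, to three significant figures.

Isothermal: W = nRT ln(V₂/V₁).
W = (0.671)(8.314)(612) × ln(24.5/5.32)
  = 3414 × 1.527
W_by_gas = 5214 J.

W ≈ 5210 J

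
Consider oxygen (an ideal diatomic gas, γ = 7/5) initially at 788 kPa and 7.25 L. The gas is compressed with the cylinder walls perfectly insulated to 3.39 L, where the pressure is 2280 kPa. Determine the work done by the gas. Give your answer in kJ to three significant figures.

W ≈ -5.04 kJ

Adiabatic: W = (P₁V₁ − P₂V₂)/(γ − 1) with γ = 7/5.
P₁V₁ = 5713 J, P₂V₂ = 7729 J.
W = (5713 − 7729) / 0.4 = -5041 J.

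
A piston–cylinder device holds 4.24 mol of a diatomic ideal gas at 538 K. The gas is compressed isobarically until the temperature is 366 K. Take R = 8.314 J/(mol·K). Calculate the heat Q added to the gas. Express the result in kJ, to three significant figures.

Q ≈ -21.2 kJ

Isobaric: W = nRΔT = (4.24)(8.314)(-172) = -6063 J.
ΔU = nCᵥΔT with Cᵥ = 5R/2: ΔU = (4.24)(20.79)(-172) = -15158 J.
Q = ΔU + W = -15158 − 6063 = -21221 J.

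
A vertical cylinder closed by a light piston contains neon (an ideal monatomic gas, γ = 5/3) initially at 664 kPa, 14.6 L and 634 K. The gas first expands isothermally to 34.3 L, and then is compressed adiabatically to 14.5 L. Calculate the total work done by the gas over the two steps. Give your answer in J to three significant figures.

Step 1 (isothermal): W = P₁V₁ ln(V₂/V₁) = (9694) ln(34.3/14.6) = 8280 J.
After step 1: P = 282.6 kPa, V = 34.3 L, T = 634 K.
Step 2 (adiabatic): W = (P₁V₁ − P₂V₂)/(γ−1) = (9694 − 17211)/0.667 = -11275 J.
W_total = 8280 − 11275 = -2995 J.

W_total ≈ -2990 J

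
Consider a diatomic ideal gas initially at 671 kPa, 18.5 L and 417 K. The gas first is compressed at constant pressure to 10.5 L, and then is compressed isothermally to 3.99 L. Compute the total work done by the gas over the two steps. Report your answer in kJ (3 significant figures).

Step 1 (isobaric): W = PΔV = (671 kPa)(10.5 − 18.5 L) = -5368 J.
After step 1: P = 671 kPa, V = 10.5 L, T = 236.7 K.
Step 2 (isothermal): W = P₁V₁ ln(V₂/V₁) = (7046) ln(3.99/10.5) = -6817 J.
W_total = -5368 − 6817 = -12185 J.

W_total ≈ -12.2 kJ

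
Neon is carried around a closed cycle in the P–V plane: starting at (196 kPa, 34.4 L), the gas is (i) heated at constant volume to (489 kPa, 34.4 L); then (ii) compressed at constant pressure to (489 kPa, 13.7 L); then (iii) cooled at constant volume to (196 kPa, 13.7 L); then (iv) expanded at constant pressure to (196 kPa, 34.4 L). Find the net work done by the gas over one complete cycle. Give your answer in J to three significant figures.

W_net ≈ -6070 J

Constant-volume legs do no work.
W(ii) = (489)(13.7 − 34.4) = -10122 J; W(iv) = (196)(34.4 − 13.7) = 4057 J.
W_net = -10122 + 4057 = -6065 J (the counter-clockwise enclosed area).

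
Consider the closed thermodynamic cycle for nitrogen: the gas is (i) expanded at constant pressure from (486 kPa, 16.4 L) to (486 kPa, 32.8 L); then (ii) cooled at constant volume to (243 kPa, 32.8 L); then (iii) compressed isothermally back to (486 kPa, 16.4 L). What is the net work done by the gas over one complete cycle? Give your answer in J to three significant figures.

Leg (i): W = PΔV = (486)(32.8 − 16.4) = 7970 J.
Leg (ii): W = 0.
Leg (iii): W = PᵢVᵢ ln(V_f/Vᵢ) = (7970) ln(16.4/32.8) = -5525 J.
W_net = 7970 − 5525 = 2446 J.

W_net ≈ 2450 J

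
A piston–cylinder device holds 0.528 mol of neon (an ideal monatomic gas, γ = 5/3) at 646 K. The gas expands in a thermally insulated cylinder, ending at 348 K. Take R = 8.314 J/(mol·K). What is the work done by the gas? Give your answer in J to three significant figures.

W ≈ 1960 J

Adiabatic ⇒ Q = 0, so W_by = −ΔU = nCᵥ(T₁ − T₂).
Cᵥ = 3R/2 = 12.47 J/(mol·K).
W = (0.528)(12.47)(646 − 348) = 1962 J.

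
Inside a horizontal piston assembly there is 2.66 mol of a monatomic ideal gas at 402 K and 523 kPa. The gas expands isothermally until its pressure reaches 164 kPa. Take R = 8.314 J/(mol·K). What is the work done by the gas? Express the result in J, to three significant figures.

W ≈ 10300 J

Isothermal process: W = nRT ln(V₂/V₁) = nRT ln(P₁/P₂).
W = (2.66)(8.314)(402) × ln(523/164)
  = 8890 × ln(3.189) = 8890 × 1.16
W_by_gas = 10310 J.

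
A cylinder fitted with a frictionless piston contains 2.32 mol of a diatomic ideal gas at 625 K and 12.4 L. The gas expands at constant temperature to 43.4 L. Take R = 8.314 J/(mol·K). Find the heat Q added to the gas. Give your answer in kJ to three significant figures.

Isothermal ⇒ ΔU = 0, so Q = W = nRT ln(V₂/V₁).
Q = (2.32)(8.314)(625) ln(43.4/12.4) = 12055 × 1.253 = 15102 J.

Q ≈ 15.1 kJ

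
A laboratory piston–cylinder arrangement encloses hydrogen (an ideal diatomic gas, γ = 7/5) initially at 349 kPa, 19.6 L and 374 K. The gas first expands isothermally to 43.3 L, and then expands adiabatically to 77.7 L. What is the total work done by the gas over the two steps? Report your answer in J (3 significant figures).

W_total ≈ 8990 J

Step 1 (isothermal): W = P₁V₁ ln(V₂/V₁) = (6840) ln(43.3/19.6) = 5422 J.
After step 1: P = 158 kPa, V = 43.3 L, T = 374 K.
Step 2 (adiabatic): W = (P₁V₁ − P₂V₂)/(γ−1) = (6840 − 5414)/0.4 = 3566 J.
W_total = 5422 + 3566 = 8988 J.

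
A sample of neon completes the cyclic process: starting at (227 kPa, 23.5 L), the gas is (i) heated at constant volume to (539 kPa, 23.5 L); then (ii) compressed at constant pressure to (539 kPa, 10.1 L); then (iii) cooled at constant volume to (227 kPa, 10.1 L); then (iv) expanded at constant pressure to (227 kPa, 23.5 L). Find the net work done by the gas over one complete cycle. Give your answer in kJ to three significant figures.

W_net ≈ -4.18 kJ

Constant-volume legs do no work.
W(ii) = (539)(10.1 − 23.5) = -7223 J; W(iv) = (227)(23.5 − 10.1) = 3042 J.
W_net = -7223 + 3042 = -4181 J (the counter-clockwise enclosed area).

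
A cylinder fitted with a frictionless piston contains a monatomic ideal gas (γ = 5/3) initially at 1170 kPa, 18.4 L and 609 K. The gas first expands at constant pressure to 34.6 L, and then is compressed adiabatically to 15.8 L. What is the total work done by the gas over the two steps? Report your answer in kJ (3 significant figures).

Step 1 (isobaric): W = PΔV = (1170 kPa)(34.6 − 18.4 L) = 18954 J.
After step 1: P = 1170 kPa, V = 34.6 L, T = 1145 K.
Step 2 (adiabatic): W = (P₁V₁ − P₂V₂)/(γ−1) = (40482 − 68267)/0.667 = -41677 J.
W_total = 18954 − 41677 = -22723 J.

W_total ≈ -22.7 kJ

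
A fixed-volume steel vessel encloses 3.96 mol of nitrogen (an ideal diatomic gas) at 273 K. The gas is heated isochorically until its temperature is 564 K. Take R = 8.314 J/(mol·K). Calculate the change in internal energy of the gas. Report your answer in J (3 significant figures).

ΔU ≈ 24000 J

Constant volume ⇒ W = 0, so Q = ΔU = nCᵥΔT with Cᵥ = 5R/2 = 20.79 J/(mol·K).
ΔU = (3.96)(20.79)(564 − 273) = 23952 J.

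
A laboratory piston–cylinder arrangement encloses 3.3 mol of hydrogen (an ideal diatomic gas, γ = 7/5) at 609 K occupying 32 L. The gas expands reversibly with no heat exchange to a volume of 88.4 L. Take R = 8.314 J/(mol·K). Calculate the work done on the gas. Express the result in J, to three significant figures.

Adiabatic: TV^(γ−1) = const with γ = 7/5.
T₂ = T₁ (V₁/V₂)^(γ−1) = 609 × (32/88.4)^0.4 = 609 × 0.666 = 405.6 K.
W_by = nCᵥ(T₁ − T₂) = (3.3)(20.79)(609 − 405.6) = 13951 J.
Work on gas = −W_by = -13951 J.

W ≈ -14000 J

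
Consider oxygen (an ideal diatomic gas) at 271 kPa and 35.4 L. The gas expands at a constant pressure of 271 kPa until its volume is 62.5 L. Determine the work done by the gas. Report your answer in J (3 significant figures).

Isobaric: W = P ΔV.
W = (271 kPa)(62.5 − 35.4 L) = (271)(27.1) = 7344 J.

W ≈ 7340 J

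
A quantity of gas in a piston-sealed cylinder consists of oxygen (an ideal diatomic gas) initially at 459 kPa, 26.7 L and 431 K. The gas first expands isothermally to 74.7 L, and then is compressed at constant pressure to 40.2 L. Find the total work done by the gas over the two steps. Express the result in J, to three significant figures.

Step 1 (isothermal): W = P₁V₁ ln(V₂/V₁) = (12255) ln(74.7/26.7) = 12608 J.
After step 1: P = 164.1 kPa, V = 74.7 L, T = 431 K.
Step 2 (isobaric): W = PΔV = (164.1 kPa)(40.2 − 74.7 L) = -5660 J.
W_total = 12608 − 5660 = 6948 J.

W_total ≈ 6950 J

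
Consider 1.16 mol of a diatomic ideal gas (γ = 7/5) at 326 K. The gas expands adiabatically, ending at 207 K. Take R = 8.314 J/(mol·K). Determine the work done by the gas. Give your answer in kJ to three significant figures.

W ≈ 2.87 kJ

Adiabatic ⇒ Q = 0, so W_by = −ΔU = nCᵥ(T₁ − T₂).
Cᵥ = 5R/2 = 20.79 J/(mol·K).
W = (1.16)(20.79)(326 − 207) = 2869 J.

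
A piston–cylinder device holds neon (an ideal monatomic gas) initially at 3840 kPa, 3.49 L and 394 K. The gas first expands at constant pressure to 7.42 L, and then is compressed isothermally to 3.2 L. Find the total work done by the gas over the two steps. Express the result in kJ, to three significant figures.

Step 1 (isobaric): W = PΔV = (3840 kPa)(7.42 − 3.49 L) = 15091 J.
After step 1: P = 3840 kPa, V = 7.42 L, T = 837.7 K.
Step 2 (isothermal): W = P₁V₁ ln(V₂/V₁) = (28493) ln(3.2/7.42) = -23963 J.
W_total = 15091 − 23963 = -8872 J.

W_total ≈ -8.87 kJ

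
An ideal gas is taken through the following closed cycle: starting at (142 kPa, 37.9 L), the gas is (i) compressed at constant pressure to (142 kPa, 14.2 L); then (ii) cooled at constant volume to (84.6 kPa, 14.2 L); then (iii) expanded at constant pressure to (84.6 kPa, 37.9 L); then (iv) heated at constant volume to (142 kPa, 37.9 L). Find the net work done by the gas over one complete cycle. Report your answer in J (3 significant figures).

W_net ≈ -1360 J

Constant-volume legs do no work.
W(i) = (142)(14.2 − 37.9) = -3365 J; W(iii) = (84.6)(37.9 − 14.2) = 2005 J.
W_net = -3365 + 2005 = -1360 J (the counter-clockwise enclosed area).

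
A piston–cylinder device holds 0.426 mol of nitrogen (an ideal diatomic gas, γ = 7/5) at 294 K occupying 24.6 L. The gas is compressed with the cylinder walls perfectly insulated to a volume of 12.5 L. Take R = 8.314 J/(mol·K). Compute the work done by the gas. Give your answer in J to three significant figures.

W ≈ -810 J

Adiabatic: TV^(γ−1) = const with γ = 7/5.
T₂ = T₁ (V₁/V₂)^(γ−1) = 294 × (24.6/12.5)^0.4 = 294 × 1.311 = 385.4 K.
W_by = nCᵥ(T₁ − T₂) = (0.426)(20.79)(294 − 385.4) = -809.7 J.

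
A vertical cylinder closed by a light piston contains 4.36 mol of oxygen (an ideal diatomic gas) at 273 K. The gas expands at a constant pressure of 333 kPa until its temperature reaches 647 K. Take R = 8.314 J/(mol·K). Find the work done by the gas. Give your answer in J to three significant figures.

W ≈ 13600 J

Isobaric: W = P ΔV = nR ΔT.
W = (4.36)(8.314)(647 − 273) = 13557 J.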